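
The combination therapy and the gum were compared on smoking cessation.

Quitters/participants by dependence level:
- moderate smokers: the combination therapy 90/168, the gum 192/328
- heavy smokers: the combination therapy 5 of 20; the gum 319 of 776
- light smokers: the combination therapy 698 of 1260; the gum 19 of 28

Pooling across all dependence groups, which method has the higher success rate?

Moderate smokers: the combination therapy 90/168 = 53.6%, the gum 192/328 = 58.5% → the gum
Heavy smokers: the combination therapy 5/20 = 25.0%, the gum 319/776 = 41.1% → the gum
Light smokers: the combination therapy 698/1260 = 55.4%, the gum 19/28 = 67.9% → the gum
Overall: the combination therapy 793/1448 = 54.8%, the gum 530/1132 = 46.8% → the combination therapy
(The gum wins every dependence group but the combination therapy wins overall — the gum's participants skew toward the low-rate heavy smokers group.)

the combination therapy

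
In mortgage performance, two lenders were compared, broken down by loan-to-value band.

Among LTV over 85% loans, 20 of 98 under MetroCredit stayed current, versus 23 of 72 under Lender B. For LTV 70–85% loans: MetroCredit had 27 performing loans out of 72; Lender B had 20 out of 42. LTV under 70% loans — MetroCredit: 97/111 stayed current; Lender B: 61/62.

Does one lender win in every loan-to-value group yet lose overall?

No

LTV over 85%: MetroCredit 20/98 = 20.4%, Lender B 23/72 = 31.9% → Lender B
LTV 70–85%: MetroCredit 27/72 = 37.5%, Lender B 20/42 = 47.6% → Lender B
LTV under 70%: MetroCredit 97/111 = 87.4%, Lender B 61/62 = 98.4% → Lender B
Overall: MetroCredit 144/281 = 51.2%, Lender B 104/176 = 59.1% → Lender B
Lender B wins overall and in every loan-to-value group — no reversal.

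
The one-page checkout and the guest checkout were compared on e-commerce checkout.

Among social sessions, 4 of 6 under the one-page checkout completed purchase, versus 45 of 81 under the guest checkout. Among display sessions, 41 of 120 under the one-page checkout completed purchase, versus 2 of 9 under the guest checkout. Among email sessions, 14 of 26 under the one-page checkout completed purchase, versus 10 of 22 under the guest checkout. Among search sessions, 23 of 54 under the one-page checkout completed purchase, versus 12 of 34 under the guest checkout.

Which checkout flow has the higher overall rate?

Social: the one-page checkout 4/6 = 66.7%, the guest checkout 45/81 = 55.6% → the one-page checkout
Display: the one-page checkout 41/120 = 34.2%, the guest checkout 2/9 = 22.2% → the one-page checkout
Email: the one-page checkout 14/26 = 53.8%, the guest checkout 10/22 = 45.5% → the one-page checkout
Search: the one-page checkout 23/54 = 42.6%, the guest checkout 12/34 = 35.3% → the one-page checkout
Overall: the one-page checkout 82/206 = 39.8%, the guest checkout 69/146 = 47.3% → the guest checkout
(The one-page checkout wins every traffic group but the guest checkout wins overall — the one-page checkout's sessions skew toward the low-rate display group.)

the guest checkout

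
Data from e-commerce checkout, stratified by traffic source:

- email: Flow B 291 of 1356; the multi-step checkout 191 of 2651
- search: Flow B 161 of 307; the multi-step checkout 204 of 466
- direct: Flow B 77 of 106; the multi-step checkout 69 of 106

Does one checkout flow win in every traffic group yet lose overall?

Email: Flow B 291/1356 = 21.5%, the multi-step checkout 191/2651 = 7.2% → Flow B
Search: Flow B 161/307 = 52.4%, the multi-step checkout 204/466 = 43.8% → Flow B
Direct: Flow B 77/106 = 72.6%, the multi-step checkout 69/106 = 65.1% → Flow B
Overall: Flow B 529/1769 = 29.9%, the multi-step checkout 464/3223 = 14.4% → Flow B
Flow B wins overall and in every traffic group — no reversal.

No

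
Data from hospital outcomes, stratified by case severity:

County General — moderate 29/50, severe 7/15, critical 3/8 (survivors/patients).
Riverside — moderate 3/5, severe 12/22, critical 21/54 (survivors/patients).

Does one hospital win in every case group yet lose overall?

Yes

Moderate: County General 29/50 = 58.0%, Riverside 3/5 = 60.0% → Riverside
Severe: County General 7/15 = 46.7%, Riverside 12/22 = 54.5% → Riverside
Critical: County General 3/8 = 37.5%, Riverside 21/54 = 38.9% → Riverside
Overall: County General 39/73 = 53.4%, Riverside 36/81 = 44.4% → County General
Riverside wins each case group but County General wins overall — the comparison reverses. Riverside's patients skew toward critical, which has a lower base rate.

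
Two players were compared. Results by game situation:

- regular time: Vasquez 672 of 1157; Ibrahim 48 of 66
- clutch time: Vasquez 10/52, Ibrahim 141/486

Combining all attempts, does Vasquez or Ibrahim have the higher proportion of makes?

Vasquez

Regular time: Vasquez 672/1157 = 58.1%, Ibrahim 48/66 = 72.7% → Ibrahim
Clutch time: Vasquez 10/52 = 19.2%, Ibrahim 141/486 = 29.0% → Ibrahim
Overall: Vasquez 682/1209 = 56.4%, Ibrahim 189/552 = 34.2% → Vasquez
(Ibrahim wins every game group but Vasquez wins overall — Ibrahim's attempts skew toward the low-rate clutch time group.)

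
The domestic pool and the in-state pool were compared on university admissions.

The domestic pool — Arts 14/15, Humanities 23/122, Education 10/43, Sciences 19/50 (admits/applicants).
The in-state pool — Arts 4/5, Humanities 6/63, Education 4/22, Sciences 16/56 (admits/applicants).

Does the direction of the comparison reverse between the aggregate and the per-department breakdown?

Arts: the domestic pool 14/15 = 93.3%, the in-state pool 4/5 = 80.0% → the domestic pool
Humanities: the domestic pool 23/122 = 18.9%, the in-state pool 6/63 = 9.5% → the domestic pool
Education: the domestic pool 10/43 = 23.3%, the in-state pool 4/22 = 18.2% → the domestic pool
Sciences: the domestic pool 19/50 = 38.0%, the in-state pool 16/56 = 28.6% → the domestic pool
Overall: the domestic pool 66/230 = 28.7%, the in-state pool 30/146 = 20.5% → the domestic pool
The domestic pool wins overall and in every department group — no reversal.

No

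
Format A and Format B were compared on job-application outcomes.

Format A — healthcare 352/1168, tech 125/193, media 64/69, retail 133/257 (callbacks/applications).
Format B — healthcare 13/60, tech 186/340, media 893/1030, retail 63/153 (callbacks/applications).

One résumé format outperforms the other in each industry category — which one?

Format A

Healthcare: Format A 352/1168 = 30.1%, Format B 13/60 = 21.7% → Format A
Tech: Format A 125/193 = 64.8%, Format B 186/340 = 54.7% → Format A
Media: Format A 64/69 = 92.8%, Format B 893/1030 = 86.7% → Format A
Retail: Format A 133/257 = 51.8%, Format B 63/153 = 41.2% → Format A
Format A has the higher rate in all 4 groups.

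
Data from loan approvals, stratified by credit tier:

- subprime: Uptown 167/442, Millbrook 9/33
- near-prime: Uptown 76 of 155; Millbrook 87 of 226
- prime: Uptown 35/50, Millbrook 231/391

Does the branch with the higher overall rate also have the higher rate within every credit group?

No

Subprime: Uptown 167/442 = 37.8%, Millbrook 9/33 = 27.3% → Uptown
Near-prime: Uptown 76/155 = 49.0%, Millbrook 87/226 = 38.5% → Uptown
Prime: Uptown 35/50 = 70.0%, Millbrook 231/391 = 59.1% → Uptown
Overall: Uptown 278/647 = 43.0%, Millbrook 327/650 = 50.3% → Millbrook
Uptown wins each credit group but Millbrook wins overall — the comparison reverses. Uptown's applications skew toward subprime, which has a lower base rate.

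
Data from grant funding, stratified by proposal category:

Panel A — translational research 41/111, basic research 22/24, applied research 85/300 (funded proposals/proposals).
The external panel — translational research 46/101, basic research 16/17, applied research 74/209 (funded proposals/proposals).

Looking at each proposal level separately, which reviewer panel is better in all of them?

the external panel

Translational research: Panel A 41/111 = 36.9%, the external panel 46/101 = 45.5% → the external panel
Basic research: Panel A 22/24 = 91.7%, the external panel 16/17 = 94.1% → the external panel
Applied research: Panel A 85/300 = 28.3%, the external panel 74/209 = 35.4% → the external panel
The external panel has the higher rate in all 3 groups.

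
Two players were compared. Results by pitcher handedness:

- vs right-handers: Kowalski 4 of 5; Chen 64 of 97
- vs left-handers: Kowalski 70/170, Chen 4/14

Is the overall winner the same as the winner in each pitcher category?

Vs right-handers: Kowalski 4/5 = 80.0%, Chen 64/97 = 66.0% → Kowalski
Vs left-handers: Kowalski 70/170 = 41.2%, Chen 4/14 = 28.6% → Kowalski
Overall: Kowalski 74/175 = 42.3%, Chen 68/111 = 61.3% → Chen
Kowalski wins each pitcher group but Chen wins overall — the comparison reverses. Kowalski's at-bats skew toward vs left-handers, which has a lower base rate.

No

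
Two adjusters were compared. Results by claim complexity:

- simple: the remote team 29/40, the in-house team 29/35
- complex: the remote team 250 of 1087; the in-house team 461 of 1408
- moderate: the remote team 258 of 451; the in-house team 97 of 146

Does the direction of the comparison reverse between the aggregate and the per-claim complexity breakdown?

No

Simple: the remote team 29/40 = 72.5%, the in-house team 29/35 = 82.9% → the in-house team
Complex: the remote team 250/1087 = 23.0%, the in-house team 461/1408 = 32.7% → the in-house team
Moderate: the remote team 258/451 = 57.2%, the in-house team 97/146 = 66.4% → the in-house team
Overall: the remote team 537/1578 = 34.0%, the in-house team 587/1589 = 36.9% → the in-house team
The in-house team wins overall and in every claim group — no reversal.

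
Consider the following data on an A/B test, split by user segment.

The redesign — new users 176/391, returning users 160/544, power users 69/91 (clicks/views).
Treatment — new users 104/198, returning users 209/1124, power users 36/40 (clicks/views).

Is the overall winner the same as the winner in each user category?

No

New users: the redesign 176/391 = 45.0%, Treatment 104/198 = 52.5% → Treatment
Returning users: the redesign 160/544 = 29.4%, Treatment 209/1124 = 18.6% → the redesign
Power users: the redesign 69/91 = 75.8%, Treatment 36/40 = 90.0% → Treatment
Overall: the redesign 405/1026 = 39.5%, Treatment 349/1362 = 25.6% → the redesign
Neither sweeps: the redesign wins 1 of 3 groups, Treatment wins 2. The redesign wins overall but not every group — no Simpson reversal.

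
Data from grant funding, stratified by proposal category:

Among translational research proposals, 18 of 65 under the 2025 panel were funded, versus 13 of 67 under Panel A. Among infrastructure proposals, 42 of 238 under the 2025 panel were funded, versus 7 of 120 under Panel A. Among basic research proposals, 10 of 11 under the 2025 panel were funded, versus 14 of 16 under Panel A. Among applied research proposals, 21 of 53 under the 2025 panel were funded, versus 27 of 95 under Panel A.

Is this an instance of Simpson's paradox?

Translational research: the 2025 panel 18/65 = 27.7%, Panel A 13/67 = 19.4% → the 2025 panel
Infrastructure: the 2025 panel 42/238 = 17.6%, Panel A 7/120 = 5.8% → the 2025 panel
Basic research: the 2025 panel 10/11 = 90.9%, Panel A 14/16 = 87.5% → the 2025 panel
Applied research: the 2025 panel 21/53 = 39.6%, Panel A 27/95 = 28.4% → the 2025 panel
Overall: the 2025 panel 91/367 = 24.8%, Panel A 61/298 = 20.5% → the 2025 panel
The 2025 panel wins overall and in every proposal group — no reversal.

No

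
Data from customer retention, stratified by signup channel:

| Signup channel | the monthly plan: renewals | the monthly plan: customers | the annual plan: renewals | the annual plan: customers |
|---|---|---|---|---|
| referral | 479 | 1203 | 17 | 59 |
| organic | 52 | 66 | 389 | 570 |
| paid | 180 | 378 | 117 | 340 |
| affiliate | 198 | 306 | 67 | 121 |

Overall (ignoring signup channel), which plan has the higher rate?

Referral: the monthly plan 479/1203 = 39.8%, the annual plan 17/59 = 28.8% → the monthly plan
Organic: the monthly plan 52/66 = 78.8%, the annual plan 389/570 = 68.2% → the monthly plan
Paid: the monthly plan 180/378 = 47.6%, the annual plan 117/340 = 34.4% → the monthly plan
Affiliate: the monthly plan 198/306 = 64.7%, the annual plan 67/121 = 55.4% → the monthly plan
Overall: the monthly plan 909/1953 = 46.5%, the annual plan 590/1090 = 54.1% → the annual plan
(The monthly plan wins every signup group but the annual plan wins overall — the monthly plan's customers skew toward the low-rate referral group.)

the annual plan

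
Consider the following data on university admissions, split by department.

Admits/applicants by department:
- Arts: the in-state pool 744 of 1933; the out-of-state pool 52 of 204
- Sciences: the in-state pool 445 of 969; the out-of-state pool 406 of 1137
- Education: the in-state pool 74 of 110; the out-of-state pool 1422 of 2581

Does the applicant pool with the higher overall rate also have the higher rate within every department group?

Arts: the in-state pool 744/1933 = 38.5%, the out-of-state pool 52/204 = 25.5% → the in-state pool
Sciences: the in-state pool 445/969 = 45.9%, the out-of-state pool 406/1137 = 35.7% → the in-state pool
Education: the in-state pool 74/110 = 67.3%, the out-of-state pool 1422/2581 = 55.1% → the in-state pool
Overall: the in-state pool 1263/3012 = 41.9%, the out-of-state pool 1880/3922 = 47.9% → the out-of-state pool
The in-state pool wins each department group but the out-of-state pool wins overall — the comparison reverses. The in-state pool's applicants skew toward Arts, which has a lower base rate.

No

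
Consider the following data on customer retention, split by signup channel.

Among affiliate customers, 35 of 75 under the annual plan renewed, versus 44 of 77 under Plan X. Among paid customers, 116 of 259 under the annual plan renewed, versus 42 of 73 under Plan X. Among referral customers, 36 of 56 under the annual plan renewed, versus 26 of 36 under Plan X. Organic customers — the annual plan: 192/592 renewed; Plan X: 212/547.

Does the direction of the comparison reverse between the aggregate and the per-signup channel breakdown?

No

Affiliate: the annual plan 35/75 = 46.7%, Plan X 44/77 = 57.1% → Plan X
Paid: the annual plan 116/259 = 44.8%, Plan X 42/73 = 57.5% → Plan X
Referral: the annual plan 36/56 = 64.3%, Plan X 26/36 = 72.2% → Plan X
Organic: the annual plan 192/592 = 32.4%, Plan X 212/547 = 38.8% → Plan X
Overall: the annual plan 379/982 = 38.6%, Plan X 324/733 = 44.2% → Plan X
Plan X wins overall and in every signup group — no reversal.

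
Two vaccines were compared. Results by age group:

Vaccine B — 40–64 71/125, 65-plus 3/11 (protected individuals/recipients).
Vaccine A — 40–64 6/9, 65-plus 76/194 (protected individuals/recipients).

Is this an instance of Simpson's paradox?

40–64: Vaccine B 71/125 = 56.8%, Vaccine A 6/9 = 66.7% → Vaccine A
65-plus: Vaccine B 3/11 = 27.3%, Vaccine A 76/194 = 39.2% → Vaccine A
Overall: Vaccine B 74/136 = 54.4%, Vaccine A 82/203 = 40.4% → Vaccine B
Vaccine A wins each age group but Vaccine B wins overall — the comparison reverses. Vaccine A's recipients skew toward 65-plus, which has a lower base rate.

Yes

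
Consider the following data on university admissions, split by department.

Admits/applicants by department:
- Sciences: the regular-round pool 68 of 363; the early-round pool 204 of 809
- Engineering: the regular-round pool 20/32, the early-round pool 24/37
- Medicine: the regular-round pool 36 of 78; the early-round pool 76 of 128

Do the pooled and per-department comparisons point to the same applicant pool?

Sciences: the regular-round pool 68/363 = 18.7%, the early-round pool 204/809 = 25.2% → the early-round pool
Engineering: the regular-round pool 20/32 = 62.5%, the early-round pool 24/37 = 64.9% → the early-round pool
Medicine: the regular-round pool 36/78 = 46.2%, the early-round pool 76/128 = 59.4% → the early-round pool
Overall: the regular-round pool 124/473 = 26.2%, the early-round pool 304/974 = 31.2% → the early-round pool
The early-round pool wins overall and in every department group — no reversal.

Yes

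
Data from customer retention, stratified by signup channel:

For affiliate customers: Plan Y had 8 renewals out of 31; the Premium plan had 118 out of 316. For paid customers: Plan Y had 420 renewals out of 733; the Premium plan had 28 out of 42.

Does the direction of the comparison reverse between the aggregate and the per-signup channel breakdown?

Yes

Affiliate: Plan Y 8/31 = 25.8%, the Premium plan 118/316 = 37.3% → the Premium plan
Paid: Plan Y 420/733 = 57.3%, the Premium plan 28/42 = 66.7% → the Premium plan
Overall: Plan Y 428/764 = 56.0%, the Premium plan 146/358 = 40.8% → Plan Y
The Premium plan wins each signup group but Plan Y wins overall — the comparison reverses. The Premium plan's customers skew toward affiliate, which has a lower base rate.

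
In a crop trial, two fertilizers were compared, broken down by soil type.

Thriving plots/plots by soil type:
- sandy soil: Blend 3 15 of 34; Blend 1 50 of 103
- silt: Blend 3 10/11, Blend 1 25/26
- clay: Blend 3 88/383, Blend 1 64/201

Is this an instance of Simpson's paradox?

No

Sandy soil: Blend 3 15/34 = 44.1%, Blend 1 50/103 = 48.5% → Blend 1
Silt: Blend 3 10/11 = 90.9%, Blend 1 25/26 = 96.2% → Blend 1
Clay: Blend 3 88/383 = 23.0%, Blend 1 64/201 = 31.8% → Blend 1
Overall: Blend 3 113/428 = 26.4%, Blend 1 139/330 = 42.1% → Blend 1
Blend 1 wins overall and in every soil group — no reversal.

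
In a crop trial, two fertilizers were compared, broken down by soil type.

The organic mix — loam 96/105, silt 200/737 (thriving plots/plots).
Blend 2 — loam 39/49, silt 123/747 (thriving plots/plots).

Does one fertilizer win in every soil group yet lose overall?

No

Loam: the organic mix 96/105 = 91.4%, Blend 2 39/49 = 79.6% → the organic mix
Silt: the organic mix 200/737 = 27.1%, Blend 2 123/747 = 16.5% → the organic mix
Overall: the organic mix 296/842 = 35.2%, Blend 2 162/796 = 20.4% → the organic mix
The organic mix wins overall and in every soil group — no reversal.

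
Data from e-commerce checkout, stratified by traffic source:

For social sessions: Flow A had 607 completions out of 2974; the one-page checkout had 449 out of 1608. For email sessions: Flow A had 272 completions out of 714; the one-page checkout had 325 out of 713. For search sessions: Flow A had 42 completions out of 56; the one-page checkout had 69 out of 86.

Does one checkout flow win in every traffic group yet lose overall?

No

Social: Flow A 607/2974 = 20.4%, the one-page checkout 449/1608 = 27.9% → the one-page checkout
Email: Flow A 272/714 = 38.1%, the one-page checkout 325/713 = 45.6% → the one-page checkout
Search: Flow A 42/56 = 75.0%, the one-page checkout 69/86 = 80.2% → the one-page checkout
Overall: Flow A 921/3744 = 24.6%, the one-page checkout 843/2407 = 35.0% → the one-page checkout
The one-page checkout wins overall and in every traffic group — no reversal.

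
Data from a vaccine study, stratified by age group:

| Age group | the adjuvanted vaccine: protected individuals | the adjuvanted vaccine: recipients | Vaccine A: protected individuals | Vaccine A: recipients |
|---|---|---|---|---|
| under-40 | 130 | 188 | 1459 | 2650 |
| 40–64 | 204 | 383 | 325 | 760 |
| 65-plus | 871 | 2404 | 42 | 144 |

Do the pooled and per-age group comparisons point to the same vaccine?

No

Under-40: the adjuvanted vaccine 130/188 = 69.1%, Vaccine A 1459/2650 = 55.1% → the adjuvanted vaccine
40–64: the adjuvanted vaccine 204/383 = 53.3%, Vaccine A 325/760 = 42.8% → the adjuvanted vaccine
65-plus: the adjuvanted vaccine 871/2404 = 36.2%, Vaccine A 42/144 = 29.2% → the adjuvanted vaccine
Overall: the adjuvanted vaccine 1205/2975 = 40.5%, Vaccine A 1826/3554 = 51.4% → Vaccine A
The adjuvanted vaccine wins each age group but Vaccine A wins overall — the comparison reverses. The adjuvanted vaccine's recipients skew toward 65-plus, which has a lower base rate.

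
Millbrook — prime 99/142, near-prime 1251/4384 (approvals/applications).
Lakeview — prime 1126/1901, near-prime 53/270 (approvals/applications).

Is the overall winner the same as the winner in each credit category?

No

Prime: Millbrook 99/142 = 69.7%, Lakeview 1126/1901 = 59.2% → Millbrook
Near-prime: Millbrook 1251/4384 = 28.5%, Lakeview 53/270 = 19.6% → Millbrook
Overall: Millbrook 1350/4526 = 29.8%, Lakeview 1179/2171 = 54.3% → Lakeview
Millbrook wins each credit group but Lakeview wins overall — the comparison reverses. Millbrook's applications skew toward near-prime, which has a lower base rate.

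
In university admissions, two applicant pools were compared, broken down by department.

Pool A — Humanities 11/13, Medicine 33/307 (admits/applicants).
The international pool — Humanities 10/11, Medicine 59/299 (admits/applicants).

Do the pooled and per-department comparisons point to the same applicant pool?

Yes

Humanities: Pool A 11/13 = 84.6%, the international pool 10/11 = 90.9% → the international pool
Medicine: Pool A 33/307 = 10.7%, the international pool 59/299 = 19.7% → the international pool
Overall: Pool A 44/320 = 13.8%, the international pool 69/310 = 22.3% → the international pool
The international pool wins overall and in every department group — no reversal.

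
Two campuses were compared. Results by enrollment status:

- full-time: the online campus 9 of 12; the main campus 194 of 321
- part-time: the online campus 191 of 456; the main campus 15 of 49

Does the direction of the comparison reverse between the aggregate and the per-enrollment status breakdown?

Full-time: the online campus 9/12 = 75.0%, the main campus 194/321 = 60.4% → the online campus
Part-time: the online campus 191/456 = 41.9%, the main campus 15/49 = 30.6% → the online campus
Overall: the online campus 200/468 = 42.7%, the main campus 209/370 = 56.5% → the main campus
The online campus wins each enrollment group but the main campus wins overall — the comparison reverses. The online campus's students skew toward part-time, which has a lower base rate.

Yes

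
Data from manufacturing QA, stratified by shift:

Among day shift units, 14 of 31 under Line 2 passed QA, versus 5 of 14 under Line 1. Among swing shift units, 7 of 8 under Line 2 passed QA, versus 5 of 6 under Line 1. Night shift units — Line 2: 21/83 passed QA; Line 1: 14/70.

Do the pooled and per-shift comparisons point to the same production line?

Yes

Day shift: Line 2 14/31 = 45.2%, Line 1 5/14 = 35.7% → Line 2
Swing shift: Line 2 7/8 = 87.5%, Line 1 5/6 = 83.3% → Line 2
Night shift: Line 2 21/83 = 25.3%, Line 1 14/70 = 20.0% → Line 2
Overall: Line 2 42/122 = 34.4%, Line 1 24/90 = 26.7% → Line 2
Line 2 wins overall and in every shift group — no reversal.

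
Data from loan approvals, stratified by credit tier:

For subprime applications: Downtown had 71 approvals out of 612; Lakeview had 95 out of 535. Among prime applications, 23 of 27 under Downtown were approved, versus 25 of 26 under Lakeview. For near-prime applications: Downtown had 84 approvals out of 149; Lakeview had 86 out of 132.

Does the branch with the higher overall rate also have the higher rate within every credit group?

Yes

Subprime: Downtown 71/612 = 11.6%, Lakeview 95/535 = 17.8% → Lakeview
Prime: Downtown 23/27 = 85.2%, Lakeview 25/26 = 96.2% → Lakeview
Near-prime: Downtown 84/149 = 56.4%, Lakeview 86/132 = 65.2% → Lakeview
Overall: Downtown 178/788 = 22.6%, Lakeview 206/693 = 29.7% → Lakeview
Lakeview wins overall and in every credit group — no reversal.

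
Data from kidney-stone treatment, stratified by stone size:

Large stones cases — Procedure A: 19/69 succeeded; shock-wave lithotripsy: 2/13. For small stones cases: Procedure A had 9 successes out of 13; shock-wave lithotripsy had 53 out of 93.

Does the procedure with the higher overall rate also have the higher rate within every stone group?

Large stones: Procedure A 19/69 = 27.5%, shock-wave lithotripsy 2/13 = 15.4% → Procedure A
Small stones: Procedure A 9/13 = 69.2%, shock-wave lithotripsy 53/93 = 57.0% → Procedure A
Overall: Procedure A 28/82 = 34.1%, shock-wave lithotripsy 55/106 = 51.9% → shock-wave lithotripsy
Procedure A wins each stone group but shock-wave lithotripsy wins overall — the comparison reverses. Procedure A's cases skew toward large stones, which has a lower base rate.

No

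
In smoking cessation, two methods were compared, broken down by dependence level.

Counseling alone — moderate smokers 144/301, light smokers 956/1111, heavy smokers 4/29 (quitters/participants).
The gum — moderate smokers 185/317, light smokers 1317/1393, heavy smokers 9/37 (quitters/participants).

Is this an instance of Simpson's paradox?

No

Moderate smokers: counseling alone 144/301 = 47.8%, the gum 185/317 = 58.4% → the gum
Light smokers: counseling alone 956/1111 = 86.0%, the gum 1317/1393 = 94.5% → the gum
Heavy smokers: counseling alone 4/29 = 13.8%, the gum 9/37 = 24.3% → the gum
Overall: counseling alone 1104/1441 = 76.6%, the gum 1511/1747 = 86.5% → the gum
The gum wins overall and in every dependence group — no reversal.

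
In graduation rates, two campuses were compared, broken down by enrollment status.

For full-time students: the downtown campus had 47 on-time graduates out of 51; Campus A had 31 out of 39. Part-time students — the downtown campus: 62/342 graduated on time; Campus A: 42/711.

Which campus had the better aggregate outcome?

the downtown campus

Full-time: the downtown campus 47/51 = 92.2%, Campus A 31/39 = 79.5% → the downtown campus
Part-time: the downtown campus 62/342 = 18.1%, Campus A 42/711 = 5.9% → the downtown campus
Overall: the downtown campus 109/393 = 27.7%, Campus A 73/750 = 9.7% → the downtown campus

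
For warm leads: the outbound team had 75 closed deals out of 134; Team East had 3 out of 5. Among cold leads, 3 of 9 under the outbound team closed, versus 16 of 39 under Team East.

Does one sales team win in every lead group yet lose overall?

Yes

Warm: the outbound team 75/134 = 56.0%, Team East 3/5 = 60.0% → Team East
Cold: the outbound team 3/9 = 33.3%, Team East 16/39 = 41.0% → Team East
Overall: the outbound team 78/143 = 54.5%, Team East 19/44 = 43.2% → the outbound team
Team East wins each lead group but the outbound team wins overall — the comparison reverses. Team East's leads skew toward cold, which has a lower base rate.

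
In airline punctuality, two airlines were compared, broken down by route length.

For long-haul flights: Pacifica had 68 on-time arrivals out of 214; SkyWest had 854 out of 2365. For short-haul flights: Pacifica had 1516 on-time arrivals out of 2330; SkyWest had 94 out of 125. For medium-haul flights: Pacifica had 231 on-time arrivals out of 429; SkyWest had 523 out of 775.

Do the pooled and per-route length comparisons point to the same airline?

Long-haul: Pacifica 68/214 = 31.8%, SkyWest 854/2365 = 36.1% → SkyWest
Short-haul: Pacifica 1516/2330 = 65.1%, SkyWest 94/125 = 75.2% → SkyWest
Medium-haul: Pacifica 231/429 = 53.8%, SkyWest 523/775 = 67.5% → SkyWest
Overall: Pacifica 1815/2973 = 61.0%, SkyWest 1471/3265 = 45.1% → Pacifica
SkyWest wins each route group but Pacifica wins overall — the comparison reverses. SkyWest's flights skew toward long-haul, which has a lower base rate.

No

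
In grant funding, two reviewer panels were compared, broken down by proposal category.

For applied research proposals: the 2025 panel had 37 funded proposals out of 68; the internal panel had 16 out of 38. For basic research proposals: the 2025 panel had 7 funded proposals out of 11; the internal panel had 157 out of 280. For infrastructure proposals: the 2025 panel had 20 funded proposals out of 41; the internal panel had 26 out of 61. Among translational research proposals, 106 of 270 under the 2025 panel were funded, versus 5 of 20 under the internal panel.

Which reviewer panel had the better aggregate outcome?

the internal panel

Applied research: the 2025 panel 37/68 = 54.4%, the internal panel 16/38 = 42.1% → the 2025 panel
Basic research: the 2025 panel 7/11 = 63.6%, the internal panel 157/280 = 56.1% → the 2025 panel
Infrastructure: the 2025 panel 20/41 = 48.8%, the internal panel 26/61 = 42.6% → the 2025 panel
Translational research: the 2025 panel 106/270 = 39.3%, the internal panel 5/20 = 25.0% → the 2025 panel
Overall: the 2025 panel 170/390 = 43.6%, the internal panel 204/399 = 51.1% → the internal panel
(The 2025 panel wins every proposal group but the internal panel wins overall — the 2025 panel's proposals skew toward the low-rate translational research group.)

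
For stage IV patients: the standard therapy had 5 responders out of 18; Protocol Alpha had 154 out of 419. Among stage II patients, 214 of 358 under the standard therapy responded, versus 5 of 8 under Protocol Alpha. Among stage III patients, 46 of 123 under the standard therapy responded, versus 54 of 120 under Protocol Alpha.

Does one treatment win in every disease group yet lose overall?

Stage IV: the standard therapy 5/18 = 27.8%, Protocol Alpha 154/419 = 36.8% → Protocol Alpha
Stage II: the standard therapy 214/358 = 59.8%, Protocol Alpha 5/8 = 62.5% → Protocol Alpha
Stage III: the standard therapy 46/123 = 37.4%, Protocol Alpha 54/120 = 45.0% → Protocol Alpha
Overall: the standard therapy 265/499 = 53.1%, Protocol Alpha 213/547 = 38.9% → the standard therapy
Protocol Alpha wins each disease group but the standard therapy wins overall — the comparison reverses. Protocol Alpha's patients skew toward stage IV, which has a lower base rate.

Yes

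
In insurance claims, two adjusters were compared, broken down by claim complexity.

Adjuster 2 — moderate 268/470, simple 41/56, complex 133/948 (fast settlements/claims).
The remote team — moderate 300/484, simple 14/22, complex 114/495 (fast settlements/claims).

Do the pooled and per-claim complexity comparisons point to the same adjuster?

No

Moderate: Adjuster 2 268/470 = 57.0%, the remote team 300/484 = 62.0% → the remote team
Simple: Adjuster 2 41/56 = 73.2%, the remote team 14/22 = 63.6% → Adjuster 2
Complex: Adjuster 2 133/948 = 14.0%, the remote team 114/495 = 23.0% → the remote team
Overall: Adjuster 2 442/1474 = 30.0%, the remote team 428/1001 = 42.8% → the remote team
Neither sweeps: Adjuster 2 wins 1 of 3 groups, the remote team wins 2. The remote team wins overall but not every group — no Simpson reversal.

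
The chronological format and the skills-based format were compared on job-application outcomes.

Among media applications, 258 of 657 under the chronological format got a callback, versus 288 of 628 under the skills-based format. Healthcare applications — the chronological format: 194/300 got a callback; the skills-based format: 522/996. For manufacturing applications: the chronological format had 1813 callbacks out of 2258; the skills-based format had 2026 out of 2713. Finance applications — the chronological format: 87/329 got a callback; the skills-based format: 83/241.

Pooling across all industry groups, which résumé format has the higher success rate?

Media: the chronological format 258/657 = 39.3%, the skills-based format 288/628 = 45.9% → the skills-based format
Healthcare: the chronological format 194/300 = 64.7%, the skills-based format 522/996 = 52.4% → the chronological format
Manufacturing: the chronological format 1813/2258 = 80.3%, the skills-based format 2026/2713 = 74.7% → the chronological format
Finance: the chronological format 87/329 = 26.4%, the skills-based format 83/241 = 34.4% → the skills-based format
Overall: the chronological format 2352/3544 = 66.4%, the skills-based format 2919/4578 = 63.8% → the chronological format
(Neither sweeps every industry group, but the chronological format has the higher pooled rate.)

the chronological format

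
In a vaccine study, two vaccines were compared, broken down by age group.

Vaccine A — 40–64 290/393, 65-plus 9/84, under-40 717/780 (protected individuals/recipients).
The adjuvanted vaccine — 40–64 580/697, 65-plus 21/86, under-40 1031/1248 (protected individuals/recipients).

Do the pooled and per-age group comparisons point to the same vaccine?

40–64: Vaccine A 290/393 = 73.8%, the adjuvanted vaccine 580/697 = 83.2% → the adjuvanted vaccine
65-plus: Vaccine A 9/84 = 10.7%, the adjuvanted vaccine 21/86 = 24.4% → the adjuvanted vaccine
Under-40: Vaccine A 717/780 = 91.9%, the adjuvanted vaccine 1031/1248 = 82.6% → Vaccine A
Overall: Vaccine A 1016/1257 = 80.8%, the adjuvanted vaccine 1632/2031 = 80.4% → Vaccine A
Neither sweeps: Vaccine A wins 1 of 3 groups, the adjuvanted vaccine wins 2. Vaccine A wins overall but not every group — no Simpson reversal.

No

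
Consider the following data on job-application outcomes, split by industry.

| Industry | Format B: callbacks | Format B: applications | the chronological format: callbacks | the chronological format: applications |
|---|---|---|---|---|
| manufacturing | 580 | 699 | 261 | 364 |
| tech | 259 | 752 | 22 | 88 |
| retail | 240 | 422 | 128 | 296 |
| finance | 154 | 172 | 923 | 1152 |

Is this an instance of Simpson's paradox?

Yes

Manufacturing: Format B 580/699 = 83.0%, the chronological format 261/364 = 71.7% → Format B
Tech: Format B 259/752 = 34.4%, the chronological format 22/88 = 25.0% → Format B
Retail: Format B 240/422 = 56.9%, the chronological format 128/296 = 43.2% → Format B
Finance: Format B 154/172 = 89.5%, the chronological format 923/1152 = 80.1% → Format B
Overall: Format B 1233/2045 = 60.3%, the chronological format 1334/1900 = 70.2% → the chronological format
Format B wins each industry group but the chronological format wins overall — the comparison reverses. Format B's applications skew toward tech, which has a lower base rate.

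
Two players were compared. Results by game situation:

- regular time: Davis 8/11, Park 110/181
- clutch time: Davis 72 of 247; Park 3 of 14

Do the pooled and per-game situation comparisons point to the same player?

No

Regular time: Davis 8/11 = 72.7%, Park 110/181 = 60.8% → Davis
Clutch time: Davis 72/247 = 29.1%, Park 3/14 = 21.4% → Davis
Overall: Davis 80/258 = 31.0%, Park 113/195 = 57.9% → Park
Davis wins each game group but Park wins overall — the comparison reverses. Davis's attempts skew toward clutch time, which has a lower base rate.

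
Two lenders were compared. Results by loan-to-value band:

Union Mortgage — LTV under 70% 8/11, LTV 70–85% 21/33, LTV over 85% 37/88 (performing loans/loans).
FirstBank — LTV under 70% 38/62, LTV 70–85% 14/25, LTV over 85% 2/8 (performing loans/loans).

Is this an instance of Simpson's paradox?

Yes

LTV under 70%: Union Mortgage 8/11 = 72.7%, FirstBank 38/62 = 61.3% → Union Mortgage
LTV 70–85%: Union Mortgage 21/33 = 63.6%, FirstBank 14/25 = 56.0% → Union Mortgage
LTV over 85%: Union Mortgage 37/88 = 42.0%, FirstBank 2/8 = 25.0% → Union Mortgage
Overall: Union Mortgage 66/132 = 50.0%, FirstBank 54/95 = 56.8% → FirstBank
Union Mortgage wins each loan-to-value group but FirstBank wins overall — the comparison reverses. Union Mortgage's loans skew toward LTV over 85%, which has a lower base rate.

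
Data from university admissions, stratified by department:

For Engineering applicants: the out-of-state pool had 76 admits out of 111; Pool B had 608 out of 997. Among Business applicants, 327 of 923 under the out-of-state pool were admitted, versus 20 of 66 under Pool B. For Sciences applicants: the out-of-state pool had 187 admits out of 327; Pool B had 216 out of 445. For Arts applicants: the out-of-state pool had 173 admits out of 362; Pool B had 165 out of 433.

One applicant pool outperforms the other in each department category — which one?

Engineering: the out-of-state pool 76/111 = 68.5%, Pool B 608/997 = 61.0% → the out-of-state pool
Business: the out-of-state pool 327/923 = 35.4%, Pool B 20/66 = 30.3% → the out-of-state pool
Sciences: the out-of-state pool 187/327 = 57.2%, Pool B 216/445 = 48.5% → the out-of-state pool
Arts: the out-of-state pool 173/362 = 47.8%, Pool B 165/433 = 38.1% → the out-of-state pool
The out-of-state pool has the higher rate in all 4 groups.

the out-of-state pool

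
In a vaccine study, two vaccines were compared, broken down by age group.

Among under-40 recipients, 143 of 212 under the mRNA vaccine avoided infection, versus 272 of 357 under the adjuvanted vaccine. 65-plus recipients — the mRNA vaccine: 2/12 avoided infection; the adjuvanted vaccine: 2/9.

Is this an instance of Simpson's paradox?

Under-40: the mRNA vaccine 143/212 = 67.5%, the adjuvanted vaccine 272/357 = 76.2% → the adjuvanted vaccine
65-plus: the mRNA vaccine 2/12 = 16.7%, the adjuvanted vaccine 2/9 = 22.2% → the adjuvanted vaccine
Overall: the mRNA vaccine 145/224 = 64.7%, the adjuvanted vaccine 274/366 = 74.9% → the adjuvanted vaccine
The adjuvanted vaccine wins overall and in every age group — no reversal.

No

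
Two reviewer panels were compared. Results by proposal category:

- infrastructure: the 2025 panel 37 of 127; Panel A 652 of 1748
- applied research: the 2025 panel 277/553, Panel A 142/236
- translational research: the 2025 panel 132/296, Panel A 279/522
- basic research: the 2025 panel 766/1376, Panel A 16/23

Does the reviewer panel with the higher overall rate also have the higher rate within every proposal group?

Infrastructure: the 2025 panel 37/127 = 29.1%, Panel A 652/1748 = 37.3% → Panel A
Applied research: the 2025 panel 277/553 = 50.1%, Panel A 142/236 = 60.2% → Panel A
Translational research: the 2025 panel 132/296 = 44.6%, Panel A 279/522 = 53.4% → Panel A
Basic research: the 2025 panel 766/1376 = 55.7%, Panel A 16/23 = 69.6% → Panel A
Overall: the 2025 panel 1212/2352 = 51.5%, Panel A 1089/2529 = 43.1% → the 2025 panel
Panel A wins each proposal group but the 2025 panel wins overall — the comparison reverses. Panel A's proposals skew toward infrastructure, which has a lower base rate.

No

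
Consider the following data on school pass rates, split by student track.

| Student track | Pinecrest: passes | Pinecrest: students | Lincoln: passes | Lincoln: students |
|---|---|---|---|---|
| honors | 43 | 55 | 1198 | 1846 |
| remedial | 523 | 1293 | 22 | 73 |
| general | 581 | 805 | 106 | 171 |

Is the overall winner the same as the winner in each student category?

Honors: Pinecrest 43/55 = 78.2%, Lincoln 1198/1846 = 64.9% → Pinecrest
Remedial: Pinecrest 523/1293 = 40.4%, Lincoln 22/73 = 30.1% → Pinecrest
General: Pinecrest 581/805 = 72.2%, Lincoln 106/171 = 62.0% → Pinecrest
Overall: Pinecrest 1147/2153 = 53.3%, Lincoln 1326/2090 = 63.4% → Lincoln
Pinecrest wins each student group but Lincoln wins overall — the comparison reverses. Pinecrest's students skew toward remedial, which has a lower base rate.

No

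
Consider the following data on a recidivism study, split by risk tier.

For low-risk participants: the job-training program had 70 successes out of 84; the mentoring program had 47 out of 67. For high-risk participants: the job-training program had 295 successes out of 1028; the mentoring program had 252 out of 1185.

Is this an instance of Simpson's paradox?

No

Low-risk: the job-training program 70/84 = 83.3%, the mentoring program 47/67 = 70.1% → the job-training program
High-risk: the job-training program 295/1028 = 28.7%, the mentoring program 252/1185 = 21.3% → the job-training program
Overall: the job-training program 365/1112 = 32.8%, the mentoring program 299/1252 = 23.9% → the job-training program
The job-training program wins overall and in every risk group — no reversal.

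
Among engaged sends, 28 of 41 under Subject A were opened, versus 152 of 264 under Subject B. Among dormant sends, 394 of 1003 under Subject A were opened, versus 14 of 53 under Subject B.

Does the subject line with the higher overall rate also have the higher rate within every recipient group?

Engaged: Subject A 28/41 = 68.3%, Subject B 152/264 = 57.6% → Subject A
Dormant: Subject A 394/1003 = 39.3%, Subject B 14/53 = 26.4% → Subject A
Overall: Subject A 422/1044 = 40.4%, Subject B 166/317 = 52.4% → Subject B
Subject A wins each recipient group but Subject B wins overall — the comparison reverses. Subject A's sends skew toward dormant, which has a lower base rate.

No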